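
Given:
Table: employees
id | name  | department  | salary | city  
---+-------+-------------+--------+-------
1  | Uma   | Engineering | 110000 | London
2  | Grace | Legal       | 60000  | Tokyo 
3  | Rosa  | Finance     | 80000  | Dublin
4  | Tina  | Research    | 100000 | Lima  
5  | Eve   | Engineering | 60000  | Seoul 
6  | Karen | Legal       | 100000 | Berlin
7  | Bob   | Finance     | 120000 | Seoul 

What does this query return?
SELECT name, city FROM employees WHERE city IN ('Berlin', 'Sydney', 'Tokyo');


Filtering: city IN ('Berlin', 'Sydney', 'Tokyo')
Matching: 2 rows

2 rows:
Grace, Tokyo
Karen, Berlin


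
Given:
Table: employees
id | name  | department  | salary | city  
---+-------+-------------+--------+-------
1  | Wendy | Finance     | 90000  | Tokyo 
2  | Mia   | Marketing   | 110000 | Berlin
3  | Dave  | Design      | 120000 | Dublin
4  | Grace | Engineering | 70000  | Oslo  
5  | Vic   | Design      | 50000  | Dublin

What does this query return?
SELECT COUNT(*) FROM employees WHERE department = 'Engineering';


Counting rows where department = 'Engineering'
  Grace -> MATCH


1


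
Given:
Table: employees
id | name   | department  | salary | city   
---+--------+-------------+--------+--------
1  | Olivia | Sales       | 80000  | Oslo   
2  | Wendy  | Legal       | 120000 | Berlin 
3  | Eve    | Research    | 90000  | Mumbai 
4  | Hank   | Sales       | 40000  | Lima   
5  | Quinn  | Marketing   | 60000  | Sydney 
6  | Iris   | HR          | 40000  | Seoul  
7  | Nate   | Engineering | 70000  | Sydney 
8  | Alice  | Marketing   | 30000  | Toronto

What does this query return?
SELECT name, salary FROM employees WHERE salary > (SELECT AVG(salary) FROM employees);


Subquery: AVG(salary) = 66250.0
Filtering: salary > 66250.0
  Olivia (80000) -> MATCH
  Wendy (120000) -> MATCH
  Eve (90000) -> MATCH
  Nate (70000) -> MATCH


4 rows:
Olivia, 80000
Wendy, 120000
Eve, 90000
Nate, 70000


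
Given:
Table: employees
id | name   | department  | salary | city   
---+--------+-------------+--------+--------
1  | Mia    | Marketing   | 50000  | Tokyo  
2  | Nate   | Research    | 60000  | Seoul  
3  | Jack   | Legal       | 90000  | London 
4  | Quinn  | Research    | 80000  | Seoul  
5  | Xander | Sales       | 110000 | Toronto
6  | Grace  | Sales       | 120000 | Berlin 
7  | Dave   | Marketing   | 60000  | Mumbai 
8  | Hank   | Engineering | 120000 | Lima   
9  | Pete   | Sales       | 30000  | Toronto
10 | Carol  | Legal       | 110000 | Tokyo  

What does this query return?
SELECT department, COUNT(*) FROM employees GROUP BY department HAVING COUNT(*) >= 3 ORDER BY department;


Groups with count >= 3:
  Sales: 3 -> PASS
  Engineering: 1 -> filtered out
  Legal: 2 -> filtered out
  Marketing: 2 -> filtered out
  Research: 2 -> filtered out


1 groups:
Sales, 3


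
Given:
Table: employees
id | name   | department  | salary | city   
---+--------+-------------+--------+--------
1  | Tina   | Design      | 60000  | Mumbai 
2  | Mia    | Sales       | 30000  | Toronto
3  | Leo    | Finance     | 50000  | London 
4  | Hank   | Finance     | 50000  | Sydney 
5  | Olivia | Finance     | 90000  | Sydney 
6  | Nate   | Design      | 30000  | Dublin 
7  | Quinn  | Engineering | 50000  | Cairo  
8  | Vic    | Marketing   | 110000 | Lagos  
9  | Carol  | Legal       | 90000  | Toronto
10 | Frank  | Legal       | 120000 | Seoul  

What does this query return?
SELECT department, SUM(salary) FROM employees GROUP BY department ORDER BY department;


Summing salary within each department:
  Design: 60000 + 30000 = 90000
  Engineering: 50000 = 50000
  Finance: 50000 + 50000 + 90000 = 190000
  Legal: 90000 + 120000 = 210000
  Marketing: 110000 = 110000
  Sales: 30000 = 30000


6 groups:
Design, 90000
Engineering, 50000
Finance, 190000
Legal, 210000
Marketing, 110000
Sales, 30000


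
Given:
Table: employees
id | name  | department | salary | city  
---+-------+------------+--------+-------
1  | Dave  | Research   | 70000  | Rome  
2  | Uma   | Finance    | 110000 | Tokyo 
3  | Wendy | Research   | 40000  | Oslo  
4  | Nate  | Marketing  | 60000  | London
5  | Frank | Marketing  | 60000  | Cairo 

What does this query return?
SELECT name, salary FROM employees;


Projecting columns: name, salary

5 rows:
Dave, 70000
Uma, 110000
Wendy, 40000
Nate, 60000
Frank, 60000


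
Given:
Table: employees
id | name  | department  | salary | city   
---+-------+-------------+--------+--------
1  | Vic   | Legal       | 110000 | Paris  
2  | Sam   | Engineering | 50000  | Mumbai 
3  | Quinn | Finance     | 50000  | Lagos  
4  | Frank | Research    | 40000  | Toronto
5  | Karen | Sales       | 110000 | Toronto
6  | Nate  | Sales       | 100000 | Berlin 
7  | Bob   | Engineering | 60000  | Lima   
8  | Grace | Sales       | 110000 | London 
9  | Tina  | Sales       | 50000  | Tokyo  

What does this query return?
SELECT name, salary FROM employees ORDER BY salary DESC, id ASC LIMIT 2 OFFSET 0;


Sort by salary DESC (id ASC tiebreak), then skip 0 and take 2
Rows 1 through 2

2 rows:
Vic, 110000
Karen, 110000


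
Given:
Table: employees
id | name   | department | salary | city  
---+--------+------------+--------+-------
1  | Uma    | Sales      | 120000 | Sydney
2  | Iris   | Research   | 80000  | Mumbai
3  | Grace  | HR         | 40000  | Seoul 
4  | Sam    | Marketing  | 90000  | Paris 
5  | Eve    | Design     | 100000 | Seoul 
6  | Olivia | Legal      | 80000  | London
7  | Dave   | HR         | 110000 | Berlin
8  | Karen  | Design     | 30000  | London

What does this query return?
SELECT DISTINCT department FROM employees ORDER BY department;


All 'department' values (row order): Sales, Research, HR, Marketing, Design, Legal, HR, Design
Removing duplicates leaves 6 unique value(s).

6 values:
Design
HR
Legal
Marketing
Research
Sales


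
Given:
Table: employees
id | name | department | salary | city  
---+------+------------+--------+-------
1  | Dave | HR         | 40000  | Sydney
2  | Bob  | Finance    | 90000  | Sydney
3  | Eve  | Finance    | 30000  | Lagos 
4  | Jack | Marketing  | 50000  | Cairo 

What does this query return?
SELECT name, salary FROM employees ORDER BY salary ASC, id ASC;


Sorting by salary ASC, then id ASC for ties

4 rows:
Eve, 30000
Dave, 40000
Jack, 50000
Bob, 90000


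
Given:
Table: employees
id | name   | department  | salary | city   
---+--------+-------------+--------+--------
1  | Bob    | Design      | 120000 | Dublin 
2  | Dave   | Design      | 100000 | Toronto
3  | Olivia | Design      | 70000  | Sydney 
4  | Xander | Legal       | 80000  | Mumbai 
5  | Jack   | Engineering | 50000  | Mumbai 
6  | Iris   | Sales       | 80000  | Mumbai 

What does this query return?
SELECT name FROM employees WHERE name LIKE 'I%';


LIKE 'I%' matches names starting with 'I'
Matching: 1

1 rows:
Iris


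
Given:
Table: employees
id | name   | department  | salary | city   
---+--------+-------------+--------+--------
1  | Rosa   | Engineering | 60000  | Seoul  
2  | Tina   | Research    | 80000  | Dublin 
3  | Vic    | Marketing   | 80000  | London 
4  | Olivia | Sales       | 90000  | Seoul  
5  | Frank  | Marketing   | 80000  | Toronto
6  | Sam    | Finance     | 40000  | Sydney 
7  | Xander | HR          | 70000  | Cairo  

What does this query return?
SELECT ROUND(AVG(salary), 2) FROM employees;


SUM(salary) = 500000
COUNT = 7
ROUND(AVG, 2) = ROUND(500000 / 7, 2) = 71428.57

71428.57


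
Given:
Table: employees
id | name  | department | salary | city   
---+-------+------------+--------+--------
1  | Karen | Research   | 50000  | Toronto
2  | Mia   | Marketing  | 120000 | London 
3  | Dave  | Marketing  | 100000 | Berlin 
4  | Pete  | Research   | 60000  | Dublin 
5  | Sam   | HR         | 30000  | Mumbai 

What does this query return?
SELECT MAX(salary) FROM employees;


Salaries: 50000, 120000, 100000, 60000, 30000
MAX = 120000

120000


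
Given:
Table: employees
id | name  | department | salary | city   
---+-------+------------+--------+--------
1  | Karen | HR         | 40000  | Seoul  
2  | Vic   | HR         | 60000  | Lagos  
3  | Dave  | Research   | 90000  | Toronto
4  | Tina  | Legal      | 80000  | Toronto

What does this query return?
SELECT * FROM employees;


SELECT * returns all 4 rows with all columns

4 rows:
1, Karen, HR, 40000, Seoul
2, Vic, HR, 60000, Lagos
3, Dave, Research, 90000, Toronto
4, Tina, Legal, 80000, Toronto


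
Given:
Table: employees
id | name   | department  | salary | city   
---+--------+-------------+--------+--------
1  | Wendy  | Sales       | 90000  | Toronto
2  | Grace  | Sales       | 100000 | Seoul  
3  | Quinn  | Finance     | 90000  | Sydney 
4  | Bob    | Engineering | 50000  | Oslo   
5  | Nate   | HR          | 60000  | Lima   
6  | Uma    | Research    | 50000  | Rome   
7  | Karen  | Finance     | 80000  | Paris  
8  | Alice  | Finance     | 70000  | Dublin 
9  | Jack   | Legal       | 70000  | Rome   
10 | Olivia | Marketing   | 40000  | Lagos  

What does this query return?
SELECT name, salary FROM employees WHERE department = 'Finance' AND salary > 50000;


Filtering: department = 'Finance' AND salary > 50000
Matching: 3 rows

3 rows:
Quinn, 90000
Karen, 80000
Alice, 70000


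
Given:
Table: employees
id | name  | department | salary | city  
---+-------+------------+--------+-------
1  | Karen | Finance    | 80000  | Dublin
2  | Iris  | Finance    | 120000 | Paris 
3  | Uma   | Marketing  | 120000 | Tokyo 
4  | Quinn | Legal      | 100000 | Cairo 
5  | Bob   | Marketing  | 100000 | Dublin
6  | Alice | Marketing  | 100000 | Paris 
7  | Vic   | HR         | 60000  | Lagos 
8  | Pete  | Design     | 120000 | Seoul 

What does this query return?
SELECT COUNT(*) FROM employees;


COUNT(*) counts all rows

8


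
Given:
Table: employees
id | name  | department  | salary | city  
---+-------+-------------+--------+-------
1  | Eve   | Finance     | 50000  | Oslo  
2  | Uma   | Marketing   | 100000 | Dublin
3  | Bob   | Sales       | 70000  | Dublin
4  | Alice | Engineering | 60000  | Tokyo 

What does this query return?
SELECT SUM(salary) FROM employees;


SUM(salary) = 50000 + 100000 + 70000 + 60000 = 280000

280000


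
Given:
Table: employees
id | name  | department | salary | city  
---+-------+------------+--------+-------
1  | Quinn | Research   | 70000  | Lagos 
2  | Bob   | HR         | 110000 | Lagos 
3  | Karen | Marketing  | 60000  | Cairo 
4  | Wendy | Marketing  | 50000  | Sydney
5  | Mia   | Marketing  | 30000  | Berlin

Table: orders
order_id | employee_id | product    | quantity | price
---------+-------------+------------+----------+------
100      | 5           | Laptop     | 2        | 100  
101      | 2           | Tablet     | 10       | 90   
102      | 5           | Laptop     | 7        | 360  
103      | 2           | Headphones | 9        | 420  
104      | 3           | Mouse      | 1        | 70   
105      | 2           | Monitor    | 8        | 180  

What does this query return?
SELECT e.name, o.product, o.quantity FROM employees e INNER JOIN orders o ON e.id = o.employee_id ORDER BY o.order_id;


Joining employees.id = orders.employee_id:
  employee Mia (id=5) -> order Laptop
  employee Bob (id=2) -> order Tablet
  employee Mia (id=5) -> order Laptop
  employee Bob (id=2) -> order Headphones
  employee Karen (id=3) -> order Mouse
  employee Bob (id=2) -> order Monitor


6 rows:
Mia, Laptop, 2
Bob, Tablet, 10
Mia, Laptop, 7
Bob, Headphones, 9
Karen, Mouse, 1
Bob, Monitor, 8


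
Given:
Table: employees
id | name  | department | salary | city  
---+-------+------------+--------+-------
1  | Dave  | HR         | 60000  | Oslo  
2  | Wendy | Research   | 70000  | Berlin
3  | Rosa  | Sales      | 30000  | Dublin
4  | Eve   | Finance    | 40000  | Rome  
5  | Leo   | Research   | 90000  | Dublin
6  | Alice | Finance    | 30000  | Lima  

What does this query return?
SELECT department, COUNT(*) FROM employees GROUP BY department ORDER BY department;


Assigning each row to its department group:
  Dave -> HR
  Wendy -> Research
  Rosa -> Sales
  Eve -> Finance
  Leo -> Research
  Alice -> Finance


4 groups:
Finance, 2
HR, 1
Research, 2
Sales, 1


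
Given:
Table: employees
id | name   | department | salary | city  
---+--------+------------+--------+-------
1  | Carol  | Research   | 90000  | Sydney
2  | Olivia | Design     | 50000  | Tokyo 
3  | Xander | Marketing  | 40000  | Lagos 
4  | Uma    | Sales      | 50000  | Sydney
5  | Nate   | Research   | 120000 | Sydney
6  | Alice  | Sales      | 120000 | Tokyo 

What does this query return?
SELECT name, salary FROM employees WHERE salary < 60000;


Filtering: salary < 60000
Matching: 3 rows

3 rows:
Olivia, 50000
Xander, 40000
Uma, 50000


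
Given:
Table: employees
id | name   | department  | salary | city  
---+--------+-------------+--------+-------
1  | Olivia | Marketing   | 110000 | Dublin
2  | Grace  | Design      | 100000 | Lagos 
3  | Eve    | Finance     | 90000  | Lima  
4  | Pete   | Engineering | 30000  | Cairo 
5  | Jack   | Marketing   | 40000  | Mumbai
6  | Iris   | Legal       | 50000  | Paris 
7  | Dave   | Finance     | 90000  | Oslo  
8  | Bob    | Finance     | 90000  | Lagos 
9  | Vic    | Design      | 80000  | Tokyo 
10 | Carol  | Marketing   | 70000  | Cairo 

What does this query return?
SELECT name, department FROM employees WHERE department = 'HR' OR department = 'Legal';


Filtering: department = 'HR' OR 'Legal'
Matching: 1 rows

1 rows:
Iris, Legal


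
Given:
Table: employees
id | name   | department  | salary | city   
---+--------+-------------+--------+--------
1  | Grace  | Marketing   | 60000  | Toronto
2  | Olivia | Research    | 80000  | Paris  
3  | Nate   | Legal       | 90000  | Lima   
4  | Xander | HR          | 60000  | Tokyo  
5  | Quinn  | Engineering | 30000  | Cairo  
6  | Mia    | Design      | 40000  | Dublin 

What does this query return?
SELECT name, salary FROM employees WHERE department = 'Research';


Filtering: department = 'Research'
Matching rows: 1

1 rows:
Olivia, 80000


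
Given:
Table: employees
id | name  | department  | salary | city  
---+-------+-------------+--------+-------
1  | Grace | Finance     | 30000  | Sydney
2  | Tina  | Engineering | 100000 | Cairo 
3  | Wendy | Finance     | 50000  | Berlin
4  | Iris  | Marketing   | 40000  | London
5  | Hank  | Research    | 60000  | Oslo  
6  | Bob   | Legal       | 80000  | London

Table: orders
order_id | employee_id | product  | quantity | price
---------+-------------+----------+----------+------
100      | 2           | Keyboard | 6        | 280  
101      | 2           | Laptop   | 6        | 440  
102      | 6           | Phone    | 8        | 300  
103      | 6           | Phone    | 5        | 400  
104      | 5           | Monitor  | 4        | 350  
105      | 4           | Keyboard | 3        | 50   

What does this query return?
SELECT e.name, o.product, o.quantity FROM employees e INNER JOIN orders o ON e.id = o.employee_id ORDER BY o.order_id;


Joining employees.id = orders.employee_id:
  employee Tina (id=2) -> order Keyboard
  employee Tina (id=2) -> order Laptop
  employee Bob (id=6) -> order Phone
  employee Bob (id=6) -> order Phone
  employee Hank (id=5) -> order Monitor
  employee Iris (id=4) -> order Keyboard


6 rows:
Tina, Keyboard, 6
Tina, Laptop, 6
Bob, Phone, 8
Bob, Phone, 5
Hank, Monitor, 4
Iris, Keyboard, 3


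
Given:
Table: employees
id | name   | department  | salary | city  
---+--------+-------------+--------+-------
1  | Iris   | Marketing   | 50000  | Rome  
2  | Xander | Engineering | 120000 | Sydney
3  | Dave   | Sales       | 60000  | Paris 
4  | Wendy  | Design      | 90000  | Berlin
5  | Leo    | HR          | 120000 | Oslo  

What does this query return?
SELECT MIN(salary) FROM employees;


Salaries: 50000, 120000, 60000, 90000, 120000
MIN = 50000

50000


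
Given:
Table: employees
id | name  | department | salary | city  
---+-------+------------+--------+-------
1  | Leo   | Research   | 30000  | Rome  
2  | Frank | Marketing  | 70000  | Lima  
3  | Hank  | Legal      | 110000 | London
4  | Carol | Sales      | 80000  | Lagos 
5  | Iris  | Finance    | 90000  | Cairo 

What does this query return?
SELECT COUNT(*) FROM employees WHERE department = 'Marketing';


Counting rows where department = 'Marketing'
  Frank -> MATCH


1


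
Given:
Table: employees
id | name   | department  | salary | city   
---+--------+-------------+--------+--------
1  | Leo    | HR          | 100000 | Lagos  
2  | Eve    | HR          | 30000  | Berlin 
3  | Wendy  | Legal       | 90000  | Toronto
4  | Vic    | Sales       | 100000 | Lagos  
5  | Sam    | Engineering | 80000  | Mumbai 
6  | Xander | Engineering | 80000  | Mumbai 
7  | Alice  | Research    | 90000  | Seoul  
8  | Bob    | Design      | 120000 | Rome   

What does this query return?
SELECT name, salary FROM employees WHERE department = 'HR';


Filtering: department = 'HR'
Matching rows: 2

2 rows:
Leo, 100000
Eve, 30000


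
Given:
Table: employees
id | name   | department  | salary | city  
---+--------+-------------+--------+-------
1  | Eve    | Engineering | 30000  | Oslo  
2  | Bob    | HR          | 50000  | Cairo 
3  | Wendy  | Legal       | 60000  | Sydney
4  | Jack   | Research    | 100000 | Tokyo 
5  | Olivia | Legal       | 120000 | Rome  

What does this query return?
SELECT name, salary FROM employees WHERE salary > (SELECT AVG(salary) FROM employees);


Subquery: AVG(salary) = 72000.0
Filtering: salary > 72000.0
  Jack (100000) -> MATCH
  Olivia (120000) -> MATCH


2 rows:
Jack, 100000
Olivia, 120000


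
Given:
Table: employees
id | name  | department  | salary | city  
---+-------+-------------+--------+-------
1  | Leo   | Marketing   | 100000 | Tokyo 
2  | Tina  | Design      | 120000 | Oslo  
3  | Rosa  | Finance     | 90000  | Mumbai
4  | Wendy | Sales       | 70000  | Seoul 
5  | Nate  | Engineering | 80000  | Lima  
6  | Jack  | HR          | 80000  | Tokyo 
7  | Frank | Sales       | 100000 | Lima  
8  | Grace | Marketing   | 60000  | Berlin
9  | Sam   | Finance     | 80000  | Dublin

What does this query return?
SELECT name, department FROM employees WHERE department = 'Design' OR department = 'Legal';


Filtering: department = 'Design' OR 'Legal'
Matching: 1 rows

1 rows:
Tina, Design


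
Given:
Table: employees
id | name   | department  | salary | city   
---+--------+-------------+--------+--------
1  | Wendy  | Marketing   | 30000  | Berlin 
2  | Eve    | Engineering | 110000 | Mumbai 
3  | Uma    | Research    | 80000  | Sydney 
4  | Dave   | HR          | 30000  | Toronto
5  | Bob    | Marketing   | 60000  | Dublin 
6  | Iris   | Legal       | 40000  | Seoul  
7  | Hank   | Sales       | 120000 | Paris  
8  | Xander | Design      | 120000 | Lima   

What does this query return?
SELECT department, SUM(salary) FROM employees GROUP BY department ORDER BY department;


Summing salary within each department:
  Design: 120000 = 120000
  Engineering: 110000 = 110000
  HR: 30000 = 30000
  Legal: 40000 = 40000
  Marketing: 30000 + 60000 = 90000
  Research: 80000 = 80000
  Sales: 120000 = 120000


7 groups:
Design, 120000
Engineering, 110000
HR, 30000
Legal, 40000
Marketing, 90000
Research, 80000
Sales, 120000


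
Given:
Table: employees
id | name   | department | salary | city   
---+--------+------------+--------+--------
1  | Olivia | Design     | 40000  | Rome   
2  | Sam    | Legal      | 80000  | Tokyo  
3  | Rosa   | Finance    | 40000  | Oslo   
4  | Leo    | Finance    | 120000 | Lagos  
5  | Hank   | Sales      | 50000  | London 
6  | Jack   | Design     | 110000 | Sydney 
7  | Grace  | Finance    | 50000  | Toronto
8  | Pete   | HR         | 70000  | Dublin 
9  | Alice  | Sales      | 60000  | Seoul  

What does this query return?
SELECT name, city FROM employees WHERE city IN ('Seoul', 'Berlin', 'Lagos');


Filtering: city IN ('Seoul', 'Berlin', 'Lagos')
Matching: 2 rows

2 rows:
Leo, Lagos
Alice, Seoul


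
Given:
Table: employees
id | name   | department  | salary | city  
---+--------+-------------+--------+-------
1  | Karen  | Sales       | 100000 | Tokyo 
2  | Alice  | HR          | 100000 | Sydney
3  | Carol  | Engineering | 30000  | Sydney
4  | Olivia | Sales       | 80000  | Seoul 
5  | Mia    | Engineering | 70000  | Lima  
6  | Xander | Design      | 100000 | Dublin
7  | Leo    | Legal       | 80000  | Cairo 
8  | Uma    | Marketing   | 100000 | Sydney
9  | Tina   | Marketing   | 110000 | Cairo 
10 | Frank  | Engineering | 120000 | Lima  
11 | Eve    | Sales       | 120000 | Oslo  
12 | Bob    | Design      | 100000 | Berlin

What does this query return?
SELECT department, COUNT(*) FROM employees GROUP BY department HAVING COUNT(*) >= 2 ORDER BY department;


Groups with count >= 2:
  Design: 2 -> PASS
  Engineering: 3 -> PASS
  Marketing: 2 -> PASS
  Sales: 3 -> PASS
  HR: 1 -> filtered out
  Legal: 1 -> filtered out


4 groups:
Design, 2
Engineering, 3
Marketing, 2
Sales, 3


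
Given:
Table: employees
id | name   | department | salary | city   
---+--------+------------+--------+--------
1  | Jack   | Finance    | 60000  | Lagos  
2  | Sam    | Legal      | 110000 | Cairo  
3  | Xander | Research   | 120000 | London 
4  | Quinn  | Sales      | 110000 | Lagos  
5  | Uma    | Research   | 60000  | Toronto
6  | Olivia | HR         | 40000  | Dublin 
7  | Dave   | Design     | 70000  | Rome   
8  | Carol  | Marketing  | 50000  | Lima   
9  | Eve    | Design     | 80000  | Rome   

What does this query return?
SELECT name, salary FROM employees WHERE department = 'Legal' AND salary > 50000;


Filtering: department = 'Legal' AND salary > 50000
Matching: 1 rows

1 rows:
Sam, 110000


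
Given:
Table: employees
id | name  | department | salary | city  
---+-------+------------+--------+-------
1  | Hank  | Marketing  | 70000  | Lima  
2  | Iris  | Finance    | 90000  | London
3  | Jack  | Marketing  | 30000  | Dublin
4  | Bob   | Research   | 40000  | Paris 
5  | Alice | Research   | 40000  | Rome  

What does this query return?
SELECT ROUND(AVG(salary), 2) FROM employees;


SUM(salary) = 270000
COUNT = 5
ROUND(AVG, 2) = ROUND(270000 / 5, 2) = 54000.0

54000.0


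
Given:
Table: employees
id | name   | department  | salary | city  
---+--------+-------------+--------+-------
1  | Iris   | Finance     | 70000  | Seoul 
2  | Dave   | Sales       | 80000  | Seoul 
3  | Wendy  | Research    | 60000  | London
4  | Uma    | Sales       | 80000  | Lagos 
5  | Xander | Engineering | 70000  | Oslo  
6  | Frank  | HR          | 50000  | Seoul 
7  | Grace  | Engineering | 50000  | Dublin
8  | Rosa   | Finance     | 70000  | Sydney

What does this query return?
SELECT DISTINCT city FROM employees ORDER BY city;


All 'city' values (row order): Seoul, Seoul, London, Lagos, Oslo, Seoul, Dublin, Sydney
Removing duplicates leaves 6 unique value(s).

6 values:
Dublin
Lagos
London
Oslo
Seoul
Sydney


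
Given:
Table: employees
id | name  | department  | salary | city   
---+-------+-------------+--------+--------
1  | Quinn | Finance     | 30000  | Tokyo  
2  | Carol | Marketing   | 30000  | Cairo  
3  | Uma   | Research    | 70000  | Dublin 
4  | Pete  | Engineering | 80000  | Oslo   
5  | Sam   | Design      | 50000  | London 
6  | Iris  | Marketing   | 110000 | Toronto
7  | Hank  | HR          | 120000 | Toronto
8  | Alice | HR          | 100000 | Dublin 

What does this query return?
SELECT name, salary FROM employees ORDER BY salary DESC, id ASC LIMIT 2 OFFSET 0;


Sort by salary DESC (id ASC tiebreak), then skip 0 and take 2
Rows 1 through 2

2 rows:
Hank, 120000
Iris, 110000


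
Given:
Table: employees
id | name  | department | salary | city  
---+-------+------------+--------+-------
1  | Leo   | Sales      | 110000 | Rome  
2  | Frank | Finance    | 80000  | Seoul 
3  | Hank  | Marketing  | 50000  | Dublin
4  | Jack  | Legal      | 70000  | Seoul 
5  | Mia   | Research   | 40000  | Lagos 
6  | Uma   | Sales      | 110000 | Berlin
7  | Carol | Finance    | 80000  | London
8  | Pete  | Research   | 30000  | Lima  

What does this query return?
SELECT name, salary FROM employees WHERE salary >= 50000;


Filtering: salary >= 50000
Matching: 6 rows

6 rows:
Leo, 110000
Frank, 80000
Hank, 50000
Jack, 70000
Uma, 110000
Carol, 80000


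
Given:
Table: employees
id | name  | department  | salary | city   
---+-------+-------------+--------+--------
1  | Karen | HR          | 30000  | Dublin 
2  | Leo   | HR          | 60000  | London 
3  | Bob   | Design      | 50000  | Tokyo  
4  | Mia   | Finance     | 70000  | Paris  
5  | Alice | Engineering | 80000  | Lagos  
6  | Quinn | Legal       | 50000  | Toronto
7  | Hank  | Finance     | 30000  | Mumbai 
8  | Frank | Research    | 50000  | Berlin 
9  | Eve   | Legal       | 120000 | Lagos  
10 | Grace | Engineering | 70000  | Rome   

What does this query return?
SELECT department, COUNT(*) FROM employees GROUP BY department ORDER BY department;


Assigning each row to its department group:
  Karen -> HR
  Leo -> HR
  Bob -> Design
  Mia -> Finance
  Alice -> Engineering
  Quinn -> Legal
  Hank -> Finance
  Frank -> Research
  Eve -> Legal
  Grace -> Engineering


6 groups:
Design, 1
Engineering, 2
Finance, 2
HR, 2
Legal, 2
Research, 1


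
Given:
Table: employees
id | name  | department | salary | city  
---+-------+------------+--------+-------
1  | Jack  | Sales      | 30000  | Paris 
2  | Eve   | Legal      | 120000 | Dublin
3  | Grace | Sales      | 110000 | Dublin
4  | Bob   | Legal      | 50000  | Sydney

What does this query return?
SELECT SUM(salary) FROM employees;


SUM(salary) = 30000 + 120000 + 110000 + 50000 = 310000

310000


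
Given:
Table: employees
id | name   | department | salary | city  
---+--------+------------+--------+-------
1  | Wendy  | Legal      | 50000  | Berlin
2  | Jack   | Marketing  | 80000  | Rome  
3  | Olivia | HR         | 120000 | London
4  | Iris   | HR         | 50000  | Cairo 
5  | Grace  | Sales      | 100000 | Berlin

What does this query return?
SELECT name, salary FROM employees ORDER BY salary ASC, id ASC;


Sorting by salary ASC, then id ASC for ties

5 rows:
Wendy, 50000
Iris, 50000
Jack, 80000
Grace, 100000
Olivia, 120000


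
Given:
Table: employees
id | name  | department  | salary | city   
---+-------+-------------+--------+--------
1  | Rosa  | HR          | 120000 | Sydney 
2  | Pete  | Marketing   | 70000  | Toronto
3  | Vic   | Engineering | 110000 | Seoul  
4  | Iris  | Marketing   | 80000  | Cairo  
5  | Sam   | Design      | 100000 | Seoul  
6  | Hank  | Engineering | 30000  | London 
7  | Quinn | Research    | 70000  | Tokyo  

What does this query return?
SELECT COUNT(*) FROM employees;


COUNT(*) counts all rows

7


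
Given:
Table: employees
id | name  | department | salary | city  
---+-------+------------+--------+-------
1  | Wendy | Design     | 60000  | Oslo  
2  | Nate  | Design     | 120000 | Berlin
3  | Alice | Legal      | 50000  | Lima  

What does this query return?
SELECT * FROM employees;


SELECT * returns all 3 rows with all columns

3 rows:
1, Wendy, Design, 60000, Oslo
2, Nate, Design, 120000, Berlin
3, Alice, Legal, 50000, Lima


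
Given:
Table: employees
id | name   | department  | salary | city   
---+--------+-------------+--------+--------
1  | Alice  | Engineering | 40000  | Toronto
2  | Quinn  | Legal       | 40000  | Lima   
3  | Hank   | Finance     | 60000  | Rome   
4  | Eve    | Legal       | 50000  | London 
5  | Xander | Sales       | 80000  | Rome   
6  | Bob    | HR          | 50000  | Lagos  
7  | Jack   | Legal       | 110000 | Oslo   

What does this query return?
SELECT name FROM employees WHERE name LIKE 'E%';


LIKE 'E%' matches names starting with 'E'
Matching: 1

1 rows:
Eve


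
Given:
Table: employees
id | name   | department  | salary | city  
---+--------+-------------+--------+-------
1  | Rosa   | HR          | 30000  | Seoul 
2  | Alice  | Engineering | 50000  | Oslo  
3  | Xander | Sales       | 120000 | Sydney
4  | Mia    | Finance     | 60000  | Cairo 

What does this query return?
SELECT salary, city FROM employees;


Projecting columns: salary, city

4 rows:
30000, Seoul
50000, Oslo
120000, Sydney
60000, Cairo


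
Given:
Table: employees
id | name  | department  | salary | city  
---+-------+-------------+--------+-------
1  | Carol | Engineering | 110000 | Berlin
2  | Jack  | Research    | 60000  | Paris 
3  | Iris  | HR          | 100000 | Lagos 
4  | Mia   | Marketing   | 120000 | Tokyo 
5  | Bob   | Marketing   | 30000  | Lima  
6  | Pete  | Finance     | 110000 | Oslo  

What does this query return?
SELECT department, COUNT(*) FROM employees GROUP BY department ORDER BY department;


Assigning each row to its department group:
  Carol -> Engineering
  Jack -> Research
  Iris -> HR
  Mia -> Marketing
  Bob -> Marketing
  Pete -> Finance


5 groups:
Engineering, 1
Finance, 1
HR, 1
Marketing, 2
Research, 1


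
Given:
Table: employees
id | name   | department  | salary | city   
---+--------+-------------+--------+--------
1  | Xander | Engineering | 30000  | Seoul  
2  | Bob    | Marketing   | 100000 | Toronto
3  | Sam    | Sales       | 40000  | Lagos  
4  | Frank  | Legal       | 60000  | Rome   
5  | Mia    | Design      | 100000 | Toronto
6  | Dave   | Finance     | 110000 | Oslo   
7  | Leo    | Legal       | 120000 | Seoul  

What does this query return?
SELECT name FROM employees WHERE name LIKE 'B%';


LIKE 'B%' matches names starting with 'B'
Matching: 1

1 rows:
Bob


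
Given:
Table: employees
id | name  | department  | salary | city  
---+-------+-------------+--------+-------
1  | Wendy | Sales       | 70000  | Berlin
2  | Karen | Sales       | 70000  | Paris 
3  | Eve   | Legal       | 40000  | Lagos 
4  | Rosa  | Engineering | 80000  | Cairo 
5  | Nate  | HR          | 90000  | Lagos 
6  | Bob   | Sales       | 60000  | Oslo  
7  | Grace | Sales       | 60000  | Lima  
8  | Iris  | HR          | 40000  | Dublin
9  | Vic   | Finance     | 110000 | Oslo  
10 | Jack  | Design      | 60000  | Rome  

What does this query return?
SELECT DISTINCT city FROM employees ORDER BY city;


All 'city' values (row order): Berlin, Paris, Lagos, Cairo, Lagos, Oslo, Lima, Dublin, Oslo, Rome
Removing duplicates leaves 8 unique value(s).

8 values:
Berlin
Cairo
Dublin
Lagos
Lima
Oslo
Paris
Rome


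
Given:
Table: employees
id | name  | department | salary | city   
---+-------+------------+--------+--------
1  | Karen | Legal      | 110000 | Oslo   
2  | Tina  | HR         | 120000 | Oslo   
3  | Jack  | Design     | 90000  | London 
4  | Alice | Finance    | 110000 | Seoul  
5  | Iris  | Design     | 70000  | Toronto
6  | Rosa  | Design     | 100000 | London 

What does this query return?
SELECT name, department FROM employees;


Projecting columns: name, department

6 rows:
Karen, Legal
Tina, HR
Jack, Design
Alice, Finance
Iris, Design
Rosa, Design


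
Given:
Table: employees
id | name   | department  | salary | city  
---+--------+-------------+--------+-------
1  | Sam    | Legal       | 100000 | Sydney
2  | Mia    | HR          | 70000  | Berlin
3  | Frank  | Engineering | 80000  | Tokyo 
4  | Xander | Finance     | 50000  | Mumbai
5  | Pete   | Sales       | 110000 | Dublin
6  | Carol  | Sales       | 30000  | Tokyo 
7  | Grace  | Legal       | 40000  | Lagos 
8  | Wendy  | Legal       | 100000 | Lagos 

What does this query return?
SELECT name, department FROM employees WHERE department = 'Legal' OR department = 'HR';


Filtering: department = 'Legal' OR 'HR'
Matching: 4 rows

4 rows:
Sam, Legal
Mia, HR
Grace, Legal
Wendy, Legal


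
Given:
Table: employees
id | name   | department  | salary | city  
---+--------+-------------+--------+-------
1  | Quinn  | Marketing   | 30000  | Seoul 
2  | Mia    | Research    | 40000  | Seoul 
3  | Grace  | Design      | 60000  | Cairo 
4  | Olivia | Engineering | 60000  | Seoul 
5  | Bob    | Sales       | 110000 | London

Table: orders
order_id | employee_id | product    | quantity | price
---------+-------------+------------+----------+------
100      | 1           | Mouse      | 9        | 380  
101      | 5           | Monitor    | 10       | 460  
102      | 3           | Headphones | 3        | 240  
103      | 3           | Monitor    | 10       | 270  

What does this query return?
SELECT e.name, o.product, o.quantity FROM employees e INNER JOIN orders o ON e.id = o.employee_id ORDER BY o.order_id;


Joining employees.id = orders.employee_id:
  employee Quinn (id=1) -> order Mouse
  employee Bob (id=5) -> order Monitor
  employee Grace (id=3) -> order Headphones
  employee Grace (id=3) -> order Monitor


4 rows:
Quinn, Mouse, 9
Bob, Monitor, 10
Grace, Headphones, 3
Grace, Monitor, 10


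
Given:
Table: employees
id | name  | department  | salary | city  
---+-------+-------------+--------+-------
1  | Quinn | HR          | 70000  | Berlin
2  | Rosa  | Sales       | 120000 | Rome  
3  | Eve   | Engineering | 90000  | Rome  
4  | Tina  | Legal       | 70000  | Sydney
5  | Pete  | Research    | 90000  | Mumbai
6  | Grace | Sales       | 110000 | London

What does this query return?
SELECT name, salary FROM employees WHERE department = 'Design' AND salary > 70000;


Filtering: department = 'Design' AND salary > 70000
Matching: 0 rows

Empty result set (0 rows)


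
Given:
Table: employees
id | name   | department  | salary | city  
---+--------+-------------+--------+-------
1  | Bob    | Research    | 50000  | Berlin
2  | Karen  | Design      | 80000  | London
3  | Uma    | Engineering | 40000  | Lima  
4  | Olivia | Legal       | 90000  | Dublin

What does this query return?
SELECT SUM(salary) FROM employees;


SUM(salary) = 50000 + 80000 + 40000 + 90000 = 260000

260000


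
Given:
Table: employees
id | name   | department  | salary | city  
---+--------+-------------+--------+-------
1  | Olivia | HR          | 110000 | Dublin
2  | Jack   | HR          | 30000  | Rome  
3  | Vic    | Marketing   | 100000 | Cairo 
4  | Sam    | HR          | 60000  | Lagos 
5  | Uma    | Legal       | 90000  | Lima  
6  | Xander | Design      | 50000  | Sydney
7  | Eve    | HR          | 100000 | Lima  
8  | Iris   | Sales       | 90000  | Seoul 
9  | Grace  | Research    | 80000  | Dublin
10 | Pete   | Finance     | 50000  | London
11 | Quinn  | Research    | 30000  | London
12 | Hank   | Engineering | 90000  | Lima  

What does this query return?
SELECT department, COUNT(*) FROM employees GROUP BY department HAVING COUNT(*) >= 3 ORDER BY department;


Groups with count >= 3:
  HR: 4 -> PASS
  Design: 1 -> filtered out
  Engineering: 1 -> filtered out
  Finance: 1 -> filtered out
  Legal: 1 -> filtered out
  Marketing: 1 -> filtered out
  Research: 2 -> filtered out
  Sales: 1 -> filtered out


1 groups:
HR, 4


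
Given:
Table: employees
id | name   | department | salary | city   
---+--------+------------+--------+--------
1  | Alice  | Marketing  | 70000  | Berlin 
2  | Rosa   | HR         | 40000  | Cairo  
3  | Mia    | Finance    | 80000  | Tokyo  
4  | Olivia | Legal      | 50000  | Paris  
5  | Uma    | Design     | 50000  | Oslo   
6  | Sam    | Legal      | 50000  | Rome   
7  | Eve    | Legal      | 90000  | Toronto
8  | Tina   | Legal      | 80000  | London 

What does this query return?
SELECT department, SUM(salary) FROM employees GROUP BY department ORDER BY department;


Summing salary within each department:
  Design: 50000 = 50000
  Finance: 80000 = 80000
  HR: 40000 = 40000
  Legal: 50000 + 50000 + 90000 + 80000 = 270000
  Marketing: 70000 = 70000


5 groups:
Design, 50000
Finance, 80000
HR, 40000
Legal, 270000
Marketing, 70000


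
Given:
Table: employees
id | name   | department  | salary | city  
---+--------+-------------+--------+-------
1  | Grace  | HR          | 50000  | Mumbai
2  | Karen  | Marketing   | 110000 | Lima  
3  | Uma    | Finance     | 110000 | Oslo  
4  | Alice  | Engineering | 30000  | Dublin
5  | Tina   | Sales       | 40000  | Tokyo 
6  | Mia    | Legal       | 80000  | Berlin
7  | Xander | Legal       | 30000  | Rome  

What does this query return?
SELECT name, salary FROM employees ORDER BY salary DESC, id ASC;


Sorting by salary DESC, then id ASC for ties

7 rows:
Karen, 110000
Uma, 110000
Mia, 80000
Grace, 50000
Tina, 40000
Alice, 30000
Xander, 30000


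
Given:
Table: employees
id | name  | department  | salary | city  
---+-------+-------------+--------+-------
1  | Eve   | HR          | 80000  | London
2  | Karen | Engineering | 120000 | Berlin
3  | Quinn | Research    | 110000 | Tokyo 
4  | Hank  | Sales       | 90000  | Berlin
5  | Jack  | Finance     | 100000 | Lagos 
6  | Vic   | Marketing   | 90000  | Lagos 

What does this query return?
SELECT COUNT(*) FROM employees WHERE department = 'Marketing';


Counting rows where department = 'Marketing'
  Vic -> MATCH


1


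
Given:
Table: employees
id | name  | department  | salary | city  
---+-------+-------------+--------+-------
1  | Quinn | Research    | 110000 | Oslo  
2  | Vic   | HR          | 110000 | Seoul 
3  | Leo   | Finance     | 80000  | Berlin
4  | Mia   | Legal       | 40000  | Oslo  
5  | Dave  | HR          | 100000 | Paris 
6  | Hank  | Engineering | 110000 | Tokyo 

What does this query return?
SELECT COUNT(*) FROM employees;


COUNT(*) counts all rows

6


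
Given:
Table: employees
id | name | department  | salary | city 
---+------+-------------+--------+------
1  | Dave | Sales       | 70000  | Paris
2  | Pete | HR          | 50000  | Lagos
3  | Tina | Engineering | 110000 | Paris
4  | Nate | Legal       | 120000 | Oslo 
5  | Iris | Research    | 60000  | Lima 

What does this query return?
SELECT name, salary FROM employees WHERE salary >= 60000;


Filtering: salary >= 60000
Matching: 4 rows

4 rows:
Dave, 70000
Tina, 110000
Nate, 120000
Iris, 60000


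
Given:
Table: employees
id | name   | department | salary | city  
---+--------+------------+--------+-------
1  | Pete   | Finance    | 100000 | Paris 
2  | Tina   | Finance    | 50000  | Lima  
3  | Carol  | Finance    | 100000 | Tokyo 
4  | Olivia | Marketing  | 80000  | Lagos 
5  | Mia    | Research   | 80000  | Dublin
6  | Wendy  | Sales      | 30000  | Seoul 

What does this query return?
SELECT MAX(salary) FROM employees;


Salaries: 100000, 50000, 100000, 80000, 80000, 30000
MAX = 100000

100000


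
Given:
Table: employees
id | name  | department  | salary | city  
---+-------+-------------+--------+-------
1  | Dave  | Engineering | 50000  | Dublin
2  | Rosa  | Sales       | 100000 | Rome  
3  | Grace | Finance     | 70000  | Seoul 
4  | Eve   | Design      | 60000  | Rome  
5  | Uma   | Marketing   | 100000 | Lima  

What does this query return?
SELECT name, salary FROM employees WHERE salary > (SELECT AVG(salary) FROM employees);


Subquery: AVG(salary) = 76000.0
Filtering: salary > 76000.0
  Rosa (100000) -> MATCH
  Uma (100000) -> MATCH


2 rows:
Rosa, 100000
Uma, 100000


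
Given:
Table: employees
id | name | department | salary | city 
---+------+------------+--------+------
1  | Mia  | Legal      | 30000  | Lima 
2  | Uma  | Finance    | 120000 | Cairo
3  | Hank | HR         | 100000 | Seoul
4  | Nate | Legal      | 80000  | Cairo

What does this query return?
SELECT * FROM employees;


SELECT * returns all 4 rows with all columns

4 rows:
1, Mia, Legal, 30000, Lima
2, Uma, Finance, 120000, Cairo
3, Hank, HR, 100000, Seoul
4, Nate, Legal, 80000, Cairo


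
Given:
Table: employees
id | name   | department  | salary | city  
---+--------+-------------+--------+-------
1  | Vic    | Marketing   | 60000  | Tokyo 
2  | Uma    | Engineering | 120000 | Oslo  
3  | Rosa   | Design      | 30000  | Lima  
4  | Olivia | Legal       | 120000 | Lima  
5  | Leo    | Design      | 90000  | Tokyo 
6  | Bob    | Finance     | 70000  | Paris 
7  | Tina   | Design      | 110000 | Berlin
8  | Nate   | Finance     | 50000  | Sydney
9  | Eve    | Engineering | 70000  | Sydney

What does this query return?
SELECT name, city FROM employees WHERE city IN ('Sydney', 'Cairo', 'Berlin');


Filtering: city IN ('Sydney', 'Cairo', 'Berlin')
Matching: 3 rows

3 rows:
Tina, Berlin
Nate, Sydney
Eve, Sydney


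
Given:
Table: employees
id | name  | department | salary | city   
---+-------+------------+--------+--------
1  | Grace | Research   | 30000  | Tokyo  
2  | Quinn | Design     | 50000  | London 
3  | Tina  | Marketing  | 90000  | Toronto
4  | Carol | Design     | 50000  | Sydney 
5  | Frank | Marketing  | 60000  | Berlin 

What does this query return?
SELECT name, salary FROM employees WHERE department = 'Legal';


Filtering: department = 'Legal'
Matching rows: 0

Empty result set (0 rows)
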